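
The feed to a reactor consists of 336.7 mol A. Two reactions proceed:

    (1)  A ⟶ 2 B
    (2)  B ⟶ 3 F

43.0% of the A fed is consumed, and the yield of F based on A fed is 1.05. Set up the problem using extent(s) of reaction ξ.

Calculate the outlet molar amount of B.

Conversion of A: A consumed = 1ξ₁ = 0.43 × 336.7 → ξ₁ = 144.8 mol.
Yield of F: 3ξ₂ / 336.7 = 1.05 → ξ₂ = 117.8 mol.
Outlet amounts (n = n₀ + Σ ν·ξ):
  A: 336.7 − 1(144.8) = 191.9
  B: 0 + 2(144.8) − 1(117.8) = 171.7
  F: 0 + 3(117.8) = 353.5

172 mol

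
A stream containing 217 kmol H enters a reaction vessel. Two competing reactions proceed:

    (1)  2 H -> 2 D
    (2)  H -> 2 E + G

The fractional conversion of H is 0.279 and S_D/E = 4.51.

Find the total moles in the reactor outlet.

229 kmol

Conversion of H: H consumed = 0.279 × 217 = 60.54 kmol = 2ξ₁ + 1ξ₂.
Selectivity: 2ξ₁ / (2ξ₂) = 4.51 → ξ₁ = 4.51 ξ₂.
Substitute: (2·4.51 + 1) ξ₂ = 60.54 → ξ₂ = 6.042 kmol, ξ₁ = 27.25 kmol.
Outlet amounts (n = n₀ + Σ ν·ξ):
  H: 217 − 2(27.25) − 1(6.042) = 156.5
  D: 0 + 2(27.25) = 54.5
  E: 0 + 2(6.042) = 12.08
  G: 0 + 1(6.042) = 6.042
Total out = 156.5 + 54.5 + 12.08 + 6.042 = 229.1 kmol.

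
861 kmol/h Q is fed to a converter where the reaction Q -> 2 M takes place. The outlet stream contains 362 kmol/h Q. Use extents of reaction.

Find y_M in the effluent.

0.734

For Q: n = n₀ − 1ξ → 362 = 861 − 1ξ, giving ξ = 499 kmol/h.
Outlet amounts (n = n₀ + ν ξ):
  Q: 861 − 1(499) = 362
  M: 0 + 2(499) = 998
Total out = 1360 kmol/h; y_M = 998 / 1360 = 0.7338.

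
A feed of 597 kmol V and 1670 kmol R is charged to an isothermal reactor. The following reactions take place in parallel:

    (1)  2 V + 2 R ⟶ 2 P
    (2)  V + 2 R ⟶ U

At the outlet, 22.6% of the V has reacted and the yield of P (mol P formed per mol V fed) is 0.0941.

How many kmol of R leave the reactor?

1460 kmol

Yield of P: 2ξ₁ / 597 = 0.0941 → ξ₁ = 28.09 kmol.
Conversion of V: 2ξ₁ + 1ξ₂ = 0.226 × 597 = 134.9 → ξ₂ = 78.74 kmol.
Outlet amounts (n = n₀ + Σ ν·ξ):
  V: 597 − 2(28.09) − 1(78.74) = 462.1
  R: 1670 − 2(28.09) − 2(78.74) = 1456
  P: 0 + 2(28.09) = 56.18
  U: 0 + 1(78.74) = 78.74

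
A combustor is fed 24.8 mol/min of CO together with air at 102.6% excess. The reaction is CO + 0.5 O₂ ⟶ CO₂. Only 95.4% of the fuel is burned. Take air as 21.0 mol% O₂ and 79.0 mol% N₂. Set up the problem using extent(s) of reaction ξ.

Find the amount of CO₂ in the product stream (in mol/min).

23.7 mol/min

Stoichiometric O₂ = 0.5 × 24.8 = 12.4 mol/min; O₂ fed = 12.4 × 2.026 = 25.12 mol/min.
N₂ fed = 25.12 × 79/21 = 94.51 mol/min.
Fuel reacted = 0.954 × 24.8 → ξ = 23.66 mol/min.
Outlet (n = n₀ + ν ξ):
  CO: 24.8 − 1(23.66) = 1.141
  O₂: 25.12 − 0.5(23.66) = 13.29
  N₂: 94.51 (inert)
  CO₂: 0 + 1(23.66) = 23.66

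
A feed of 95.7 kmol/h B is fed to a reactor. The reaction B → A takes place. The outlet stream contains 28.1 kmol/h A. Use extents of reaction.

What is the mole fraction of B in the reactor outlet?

0.706

For A: n = n₀ + 1ξ → 28.1 = 0 + 1ξ, giving ξ = 28.1 kmol/h.
Outlet amounts (n = n₀ + ν ξ):
  B: 95.7 − 1(28.1) = 67.6
  A: 0 + 1(28.1) = 28.1
Total out = 95.7 kmol/h; y_B = 67.6 / 95.7 = 0.7064.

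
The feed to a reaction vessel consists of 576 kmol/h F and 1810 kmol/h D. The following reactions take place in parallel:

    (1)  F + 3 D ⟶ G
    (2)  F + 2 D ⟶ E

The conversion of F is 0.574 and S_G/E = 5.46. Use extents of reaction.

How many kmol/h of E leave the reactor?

Conversion of F: F consumed = 0.574 × 576 = 330.6 kmol/h = 1ξ₁ + 1ξ₂.
Selectivity: 1ξ₁ / (1ξ₂) = 5.46 → ξ₁ = 5.46 ξ₂.
Substitute: (1·5.46 + 1) ξ₂ = 330.6 → ξ₂ = 51.18 kmol/h, ξ₁ = 279.4 kmol/h.
Outlet amounts (n = n₀ + Σ ν·ξ):
  F: 576 − 1(279.4) − 1(51.18) = 245.4
  D: 1810 − 3(279.4) − 2(51.18) = 869.3
  G: 0 + 1(279.4) = 279.4
  E: 0 + 1(51.18) = 51.18

51.2 kmol/h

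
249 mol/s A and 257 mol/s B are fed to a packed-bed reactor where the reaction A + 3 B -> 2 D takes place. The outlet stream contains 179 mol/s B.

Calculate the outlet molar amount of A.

223 mol/s

For B: n = n₀ − 3ξ → 179 = 257 − 3ξ, giving ξ = 26 mol/s.
Outlet amounts (n = n₀ + ν ξ):
  A: 249 − 1(26) = 223
  B: 257 − 3(26) = 179
  D: 0 + 2(26) = 52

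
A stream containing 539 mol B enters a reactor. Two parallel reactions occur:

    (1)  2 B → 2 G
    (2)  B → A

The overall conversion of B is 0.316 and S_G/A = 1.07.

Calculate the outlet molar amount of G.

Conversion of B: B consumed = 0.316 × 539 = 170.3 mol = 2ξ₁ + 1ξ₂.
Selectivity: 2ξ₁ / (1ξ₂) = 1.07 → ξ₁ = 0.535 ξ₂.
Substitute: (2·0.535 + 1) ξ₂ = 170.3 → ξ₂ = 82.28 mol, ξ₁ = 44.02 mol.
Outlet amounts (n = n₀ + Σ ν·ξ):
  B: 539 − 2(44.02) − 1(82.28) = 368.7
  G: 0 + 2(44.02) = 88.04
  A: 0 + 1(82.28) = 82.28

88 mol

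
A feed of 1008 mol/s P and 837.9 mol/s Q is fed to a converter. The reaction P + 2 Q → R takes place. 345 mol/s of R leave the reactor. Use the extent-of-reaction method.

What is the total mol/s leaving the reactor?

For R: n = n₀ + 1ξ → 345 = 0 + 1ξ, giving ξ = 345 mol/s.
Outlet amounts (n = n₀ + ν ξ):
  P: 1008 − 1(345) = 663
  Q: 837.9 − 2(345) = 147.9
  R: 0 + 1(345) = 345
Total out = 663 + 147.9 + 345 = 1156 mol/s.

1160 mol/s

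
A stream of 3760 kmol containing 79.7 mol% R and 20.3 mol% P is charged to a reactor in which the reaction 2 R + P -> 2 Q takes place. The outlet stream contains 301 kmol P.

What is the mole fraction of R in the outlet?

0.628

For P: n = n₀ − 1ξ → 301 = 763.3 − 1ξ, giving ξ = 462.3 kmol.
Outlet amounts (n = n₀ + ν ξ):
  R: 2997 − 2(462.3) = 2072
  P: 763.3 − 1(462.3) = 301
  Q: 0 + 2(462.3) = 924.6
Total out = 3298 kmol; y_R = 2072 / 3298 = 0.6284.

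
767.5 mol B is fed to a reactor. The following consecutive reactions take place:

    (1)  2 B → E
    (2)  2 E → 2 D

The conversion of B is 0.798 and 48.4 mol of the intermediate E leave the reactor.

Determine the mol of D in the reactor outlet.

258 mol

Conversion of B: B consumed = 2ξ₁ = 0.798 × 767.5 → ξ₁ = 306.2 mol.
E balance: n_E = 0 + 1ξ₁ − 2ξ₂ = 48.4 → ξ₂ = (1·306.2 − 48.4)/2 = 128.9 mol.
Outlet amounts (n = n₀ + Σ ν·ξ):
  B: 767.5 − 2(306.2) = 155
  E: 0 + 1(306.2) − 2(128.9) = 48.4
  D: 0 + 2(128.9) = 257.8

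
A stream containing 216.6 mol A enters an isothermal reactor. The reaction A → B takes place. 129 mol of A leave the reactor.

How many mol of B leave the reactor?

87.6 mol

For A: n = n₀ − 1ξ → 129 = 216.6 − 1ξ, giving ξ = 87.6 mol.
Outlet amounts (n = n₀ + ν ξ):
  A: 216.6 − 1(87.6) = 129
  B: 0 + 1(87.6) = 87.6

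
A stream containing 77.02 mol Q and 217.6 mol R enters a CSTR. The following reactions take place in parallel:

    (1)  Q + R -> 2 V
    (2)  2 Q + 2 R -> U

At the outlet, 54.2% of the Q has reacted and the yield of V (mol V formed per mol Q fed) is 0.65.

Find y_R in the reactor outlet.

0.652

Yield of V: 2ξ₁ / 77.02 = 0.65 → ξ₁ = 25.03 mol.
Conversion of Q: 1ξ₁ + 2ξ₂ = 0.542 × 77.02 = 41.74 → ξ₂ = 8.357 mol.
Outlet amounts (n = n₀ + Σ ν·ξ):
  Q: 77.02 − 1(25.03) − 2(8.357) = 35.28
  R: 217.6 − 1(25.03) − 2(8.357) = 175.9
  V: 0 + 2(25.03) = 50.06
  U: 0 + 1(8.357) = 8.357
Total out = 269.5 mol; y_R = 175.9 / 269.5 = 0.6524.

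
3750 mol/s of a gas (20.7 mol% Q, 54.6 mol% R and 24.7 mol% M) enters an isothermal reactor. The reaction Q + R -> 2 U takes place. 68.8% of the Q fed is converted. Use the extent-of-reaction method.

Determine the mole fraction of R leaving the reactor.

0.404

Q reacted = 0.688 × 776.2 = 534.1 mol/s; ν_Q = −1, so ξ = 534.1/1 = 534.1 mol/s.
Outlet amounts (n = n₀ + ν ξ):
  Q: 776.2 − 1(534.1) = 242.2
  R: 2048 − 1(534.1) = 1513
  U: 0 + 2(534.1) = 1068
  M: 926.2 (inert)
Total out = 3750 mol/s; y_R = 1513 / 3750 = 0.4036.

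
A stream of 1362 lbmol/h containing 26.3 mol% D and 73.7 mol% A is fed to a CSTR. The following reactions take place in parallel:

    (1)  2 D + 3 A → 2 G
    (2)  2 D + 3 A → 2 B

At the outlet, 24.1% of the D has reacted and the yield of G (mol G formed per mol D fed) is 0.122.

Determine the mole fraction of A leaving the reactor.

0.709

Yield of G: 2ξ₁ / 358.2 = 0.122 → ξ₁ = 21.85 lbmol/h.
Conversion of D: 2ξ₁ + 2ξ₂ = 0.241 × 358.2 = 86.33 → ξ₂ = 21.31 lbmol/h.
Outlet amounts (n = n₀ + Σ ν·ξ):
  D: 358.2 − 2(21.85) − 2(21.31) = 271.9
  A: 1004 − 3(21.85) − 3(21.31) = 874.3
  G: 0 + 2(21.85) = 43.7
  B: 0 + 2(21.31) = 42.63
Total out = 1233 lbmol/h; y_A = 874.3 / 1233 = 0.7094.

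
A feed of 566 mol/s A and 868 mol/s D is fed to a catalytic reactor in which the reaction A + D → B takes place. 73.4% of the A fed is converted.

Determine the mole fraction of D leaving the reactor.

0.444

A reacted = 0.734 × 566 = 415.4 mol/s; ν_A = −1, so ξ = 415.4/1 = 415.4 mol/s.
Outlet amounts (n = n₀ + ν ξ):
  A: 566 − 1(415.4) = 150.6
  D: 868 − 1(415.4) = 452.6
  B: 0 + 1(415.4) = 415.4
Total out = 1019 mol/s; y_D = 452.6 / 1019 = 0.4443.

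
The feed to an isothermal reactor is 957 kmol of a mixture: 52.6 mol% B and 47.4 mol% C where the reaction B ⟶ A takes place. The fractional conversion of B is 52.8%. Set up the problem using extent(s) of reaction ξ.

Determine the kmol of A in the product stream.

B reacted = 0.528 × 503.4 = 265.8 kmol; ν_B = −1, so ξ = 265.8/1 = 265.8 kmol.
Outlet amounts (n = n₀ + ν ξ):
  B: 503.4 − 1(265.8) = 237.6
  A: 0 + 1(265.8) = 265.8
  C: 453.6 (inert)

266 kmol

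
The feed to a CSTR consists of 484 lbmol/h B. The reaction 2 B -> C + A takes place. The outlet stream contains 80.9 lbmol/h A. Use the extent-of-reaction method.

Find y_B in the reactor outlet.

0.666

For A: n = n₀ + 1ξ → 80.9 = 0 + 1ξ, giving ξ = 80.9 lbmol/h.
Outlet amounts (n = n₀ + ν ξ):
  B: 484 − 2(80.9) = 322.2
  C: 0 + 1(80.9) = 80.9
  A: 0 + 1(80.9) = 80.9
Total out = 484 lbmol/h; y_B = 322.2 / 484 = 0.6657.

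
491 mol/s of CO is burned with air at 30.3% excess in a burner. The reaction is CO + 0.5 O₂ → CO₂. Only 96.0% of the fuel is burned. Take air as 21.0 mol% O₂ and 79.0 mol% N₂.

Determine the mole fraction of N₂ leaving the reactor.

Stoichiometric O₂ = 0.5 × 491 = 245.5 mol/s; O₂ fed = 245.5 × 1.303 = 319.9 mol/s.
N₂ fed = 319.9 × 79/21 = 1203 mol/s.
Fuel reacted = 0.96 × 491 → ξ = 471.4 mol/s.
Outlet (n = n₀ + ν ξ):
  CO: 491 − 1(471.4) = 19.64
  O₂: 319.9 − 0.5(471.4) = 84.21
  N₂: 1203 (inert)
  CO₂: 0 + 1(471.4) = 471.4
Total out = 1779 mol/s; y_N₂ = 1203 / 1779 = 0.6766.

0.677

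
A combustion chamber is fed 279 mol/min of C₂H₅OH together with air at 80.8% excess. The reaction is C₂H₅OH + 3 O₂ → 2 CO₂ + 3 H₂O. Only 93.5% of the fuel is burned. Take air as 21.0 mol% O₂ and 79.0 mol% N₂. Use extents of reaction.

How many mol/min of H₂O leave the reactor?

783 mol/min

Stoichiometric O₂ = 3 × 279 = 837 mol/min; O₂ fed = 837 × 1.808 = 1513 mol/min.
N₂ fed = 1513 × 79/21 = 5693 mol/min.
Fuel reacted = 0.935 × 279 → ξ = 260.9 mol/min.
Outlet (n = n₀ + ν ξ):
  C₂H₅OH: 279 − 1(260.9) = 18.13
  O₂: 1513 − 3(260.9) = 730.7
  N₂: 5693 (inert)
  CO₂: 0 + 2(260.9) = 521.7
  H₂O: 0 + 3(260.9) = 782.6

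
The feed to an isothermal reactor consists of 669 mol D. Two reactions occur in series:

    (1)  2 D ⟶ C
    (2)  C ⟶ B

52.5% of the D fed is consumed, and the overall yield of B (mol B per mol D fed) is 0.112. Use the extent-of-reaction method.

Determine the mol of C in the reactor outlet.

Conversion of D: D consumed = 2ξ₁ = 0.525 × 669 → ξ₁ = 175.6 mol.
Yield of B: 1ξ₂ / 669 = 0.112 → ξ₂ = 74.93 mol.
Outlet amounts (n = n₀ + Σ ν·ξ):
  D: 669 − 2(175.6) = 317.8
  C: 0 + 1(175.6) − 1(74.93) = 100.7
  B: 0 + 1(74.93) = 74.93

101 mol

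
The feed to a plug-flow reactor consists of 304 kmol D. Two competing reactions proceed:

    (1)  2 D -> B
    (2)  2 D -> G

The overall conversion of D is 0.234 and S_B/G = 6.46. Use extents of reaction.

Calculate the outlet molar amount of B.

30.8 kmol

Conversion of D: D consumed = 0.234 × 304 = 71.14 kmol = 2ξ₁ + 2ξ₂.
Selectivity: 1ξ₁ / (1ξ₂) = 6.46 → ξ₁ = 6.46 ξ₂.
Substitute: (2·6.46 + 2) ξ₂ = 71.14 → ξ₂ = 4.768 kmol, ξ₁ = 30.8 kmol.
Outlet amounts (n = n₀ + Σ ν·ξ):
  D: 304 − 2(30.8) − 2(4.768) = 232.9
  B: 0 + 1(30.8) = 30.8
  G: 0 + 1(4.768) = 4.768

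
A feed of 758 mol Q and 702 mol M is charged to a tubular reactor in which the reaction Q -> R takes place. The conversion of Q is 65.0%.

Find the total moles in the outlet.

1460 mol

Q reacted = 0.65 × 758 = 492.7 mol; ν_Q = −1, so ξ = 492.7/1 = 492.7 mol.
Outlet amounts (n = n₀ + ν ξ):
  Q: 758 − 1(492.7) = 265.3
  R: 0 + 1(492.7) = 492.7
  M: 702 (inert)
Total out = 265.3 + 492.7 + 702 = 1460 mol.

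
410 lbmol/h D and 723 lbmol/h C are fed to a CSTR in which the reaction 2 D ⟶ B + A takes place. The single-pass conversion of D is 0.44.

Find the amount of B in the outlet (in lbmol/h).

90.2 lbmol/h

D reacted = 0.44 × 410 = 180.4 lbmol/h; ν_D = −2, so ξ = 180.4/2 = 90.2 lbmol/h.
Outlet amounts (n = n₀ + ν ξ):
  D: 410 − 2(90.2) = 229.6
  B: 0 + 1(90.2) = 90.2
  A: 0 + 1(90.2) = 90.2
  C: 723 (inert)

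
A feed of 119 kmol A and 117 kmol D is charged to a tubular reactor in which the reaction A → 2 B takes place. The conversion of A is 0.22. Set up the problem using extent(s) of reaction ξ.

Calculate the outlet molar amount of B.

A reacted = 0.22 × 119 = 26.18 kmol; ν_A = −1, so ξ = 26.18/1 = 26.18 kmol.
Outlet amounts (n = n₀ + ν ξ):
  A: 119 − 1(26.18) = 92.82
  B: 0 + 2(26.18) = 52.36
  D: 117 (inert)

52.4 kmol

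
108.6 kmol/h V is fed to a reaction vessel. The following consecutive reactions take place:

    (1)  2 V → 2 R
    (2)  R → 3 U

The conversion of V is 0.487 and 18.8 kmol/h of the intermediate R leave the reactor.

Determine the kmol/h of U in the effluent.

102 kmol/h

Conversion of V: V consumed = 2ξ₁ = 0.487 × 108.6 → ξ₁ = 26.44 kmol/h.
R balance: n_R = 0 + 2ξ₁ − 1ξ₂ = 18.8 → ξ₂ = (2·26.44 − 18.8)/1 = 34.09 kmol/h.
Outlet amounts (n = n₀ + Σ ν·ξ):
  V: 108.6 − 2(26.44) = 55.71
  R: 0 + 2(26.44) − 1(34.09) = 18.8
  U: 0 + 3(34.09) = 102.3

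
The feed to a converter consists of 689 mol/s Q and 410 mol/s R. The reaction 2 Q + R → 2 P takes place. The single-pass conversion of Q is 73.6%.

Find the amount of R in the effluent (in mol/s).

Q reacted = 0.736 × 689 = 507.1 mol/s; ν_Q = −2, so ξ = 507.1/2 = 253.6 mol/s.
Outlet amounts (n = n₀ + ν ξ):
  Q: 689 − 2(253.6) = 181.9
  R: 410 − 1(253.6) = 156.4
  P: 0 + 2(253.6) = 507.1

156 mol/s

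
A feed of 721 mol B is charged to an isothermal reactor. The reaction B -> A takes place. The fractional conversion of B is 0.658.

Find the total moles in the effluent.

B reacted = 0.658 × 721 = 474.4 mol; ν_B = −1, so ξ = 474.4/1 = 474.4 mol.
Outlet amounts (n = n₀ + ν ξ):
  B: 721 − 1(474.4) = 246.6
  A: 0 + 1(474.4) = 474.4
Total out = 246.6 + 474.4 = 721 mol.

721 mol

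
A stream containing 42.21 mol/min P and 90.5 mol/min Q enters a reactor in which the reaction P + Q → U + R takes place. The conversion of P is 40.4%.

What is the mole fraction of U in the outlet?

P reacted = 0.404 × 42.21 = 17.05 mol/min; ν_P = −1, so ξ = 17.05/1 = 17.05 mol/min.
Outlet amounts (n = n₀ + ν ξ):
  P: 42.21 − 1(17.05) = 25.16
  Q: 90.5 − 1(17.05) = 73.45
  U: 0 + 1(17.05) = 17.05
  R: 0 + 1(17.05) = 17.05
Total out = 132.7 mol/min; y_U = 17.05 / 132.7 = 0.1285.

0.128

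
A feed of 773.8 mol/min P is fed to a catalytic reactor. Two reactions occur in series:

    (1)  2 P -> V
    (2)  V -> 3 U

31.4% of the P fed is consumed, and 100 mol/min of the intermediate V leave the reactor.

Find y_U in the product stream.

0.0927

Conversion of P: P consumed = 2ξ₁ = 0.314 × 773.8 → ξ₁ = 121.5 mol/min.
V balance: n_V = 0 + 1ξ₁ − 1ξ₂ = 100 → ξ₂ = (1·121.5 − 100)/1 = 21.49 mol/min.
Outlet amounts (n = n₀ + Σ ν·ξ):
  P: 773.8 − 2(121.5) = 530.8
  V: 0 + 1(121.5) − 1(21.49) = 100
  U: 0 + 3(21.49) = 64.46
Total out = 695.3 mol/min; y_U = 64.46 / 695.3 = 0.09271.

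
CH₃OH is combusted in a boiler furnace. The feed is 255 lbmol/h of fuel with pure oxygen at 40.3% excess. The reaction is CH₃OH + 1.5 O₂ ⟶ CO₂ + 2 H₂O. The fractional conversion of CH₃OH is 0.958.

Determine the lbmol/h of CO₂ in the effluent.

Stoichiometric O₂ = 1.5 × 255 = 382.5 lbmol/h; O₂ fed = 382.5 × 1.403 = 536.6 lbmol/h.
Fuel reacted = 0.958 × 255 → ξ = 244.3 lbmol/h.
Outlet (n = n₀ + ν ξ):
  CH₃OH: 255 − 1(244.3) = 10.71
  O₂: 536.6 − 1.5(244.3) = 170.2
  CO₂: 0 + 1(244.3) = 244.3
  H₂O: 0 + 2(244.3) = 488.6

244 lbmol/h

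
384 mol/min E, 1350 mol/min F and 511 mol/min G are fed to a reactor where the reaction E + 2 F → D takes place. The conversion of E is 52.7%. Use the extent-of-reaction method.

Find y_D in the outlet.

0.11

E reacted = 0.527 × 384 = 202.4 mol/min; ν_E = −1, so ξ = 202.4/1 = 202.4 mol/min.
Outlet amounts (n = n₀ + ν ξ):
  E: 384 − 1(202.4) = 181.6
  F: 1350 − 2(202.4) = 945.3
  D: 0 + 1(202.4) = 202.4
  G: 511 (inert)
Total out = 1840 mol/min; y_D = 202.4 / 1840 = 0.11.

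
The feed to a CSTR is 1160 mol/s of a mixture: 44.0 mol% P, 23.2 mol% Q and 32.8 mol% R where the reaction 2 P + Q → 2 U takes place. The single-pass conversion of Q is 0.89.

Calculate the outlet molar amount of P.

31.4 mol/s

Q reacted = 0.89 × 269.1 = 239.5 mol/s; ν_Q = −1, so ξ = 239.5/1 = 239.5 mol/s.
Outlet amounts (n = n₀ + ν ξ):
  P: 510.4 − 2(239.5) = 31.37
  Q: 269.1 − 1(239.5) = 29.6
  U: 0 + 2(239.5) = 479
  R: 380.5 (inert)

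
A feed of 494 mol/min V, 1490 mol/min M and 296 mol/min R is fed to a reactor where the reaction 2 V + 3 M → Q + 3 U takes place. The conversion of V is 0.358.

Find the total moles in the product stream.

V reacted = 0.358 × 494 = 176.9 mol/min; ν_V = −2, so ξ = 176.9/2 = 88.43 mol/min.
Outlet amounts (n = n₀ + ν ξ):
  V: 494 − 2(88.43) = 317.1
  M: 1490 − 3(88.43) = 1225
  Q: 0 + 1(88.43) = 88.43
  U: 0 + 3(88.43) = 265.3
  R: 296 (inert)
Total out = 317.1 + 1225 + 88.43 + 265.3 + 296 = 2192 mol/min.

2190 mol/min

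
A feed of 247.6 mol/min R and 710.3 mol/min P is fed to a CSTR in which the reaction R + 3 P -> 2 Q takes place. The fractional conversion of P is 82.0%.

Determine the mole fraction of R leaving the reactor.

P reacted = 0.82 × 710.3 = 582.4 mol/min; ν_P = −3, so ξ = 582.4/3 = 194.1 mol/min.
Outlet amounts (n = n₀ + ν ξ):
  R: 247.6 − 1(194.1) = 53.45
  P: 710.3 − 3(194.1) = 127.9
  Q: 0 + 2(194.1) = 388.3
Total out = 569.6 mol/min; y_R = 53.45 / 569.6 = 0.09384.

0.0938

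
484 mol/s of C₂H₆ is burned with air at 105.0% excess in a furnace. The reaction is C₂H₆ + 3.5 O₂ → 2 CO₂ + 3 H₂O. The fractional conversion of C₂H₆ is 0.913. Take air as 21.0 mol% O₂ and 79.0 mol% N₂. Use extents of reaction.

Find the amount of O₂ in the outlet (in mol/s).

Stoichiometric O₂ = 3.5 × 484 = 1694 mol/s; O₂ fed = 1694 × 2.050 = 3473 mol/s.
N₂ fed = 3473 × 79/21 = 13060 mol/s.
Fuel reacted = 0.913 × 484 → ξ = 441.9 mol/s.
Outlet (n = n₀ + ν ξ):
  C₂H₆: 484 − 1(441.9) = 42.11
  O₂: 3473 − 3.5(441.9) = 1926
  N₂: 13060 (inert)
  CO₂: 0 + 2(441.9) = 883.8
  H₂O: 0 + 3(441.9) = 1326

1930 mol/s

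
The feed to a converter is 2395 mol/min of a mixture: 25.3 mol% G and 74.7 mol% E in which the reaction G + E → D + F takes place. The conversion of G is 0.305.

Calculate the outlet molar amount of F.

G reacted = 0.305 × 605.9 = 184.8 mol/min; ν_G = −1, so ξ = 184.8/1 = 184.8 mol/min.
Outlet amounts (n = n₀ + ν ξ):
  G: 605.9 − 1(184.8) = 421.1
  E: 1789 − 1(184.8) = 1604
  D: 0 + 1(184.8) = 184.8
  F: 0 + 1(184.8) = 184.8

185 mol/min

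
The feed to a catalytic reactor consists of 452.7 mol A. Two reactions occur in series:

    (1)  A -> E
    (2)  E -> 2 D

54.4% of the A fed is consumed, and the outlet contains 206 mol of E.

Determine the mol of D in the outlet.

Conversion of A: A consumed = 1ξ₁ = 0.544 × 452.7 → ξ₁ = 246.3 mol.
E balance: n_E = 0 + 1ξ₁ − 1ξ₂ = 206 → ξ₂ = (1·246.3 − 206)/1 = 40.27 mol.
Outlet amounts (n = n₀ + Σ ν·ξ):
  A: 452.7 − 1(246.3) = 206.4
  E: 0 + 1(246.3) − 1(40.27) = 206
  D: 0 + 2(40.27) = 80.54

80.5 mol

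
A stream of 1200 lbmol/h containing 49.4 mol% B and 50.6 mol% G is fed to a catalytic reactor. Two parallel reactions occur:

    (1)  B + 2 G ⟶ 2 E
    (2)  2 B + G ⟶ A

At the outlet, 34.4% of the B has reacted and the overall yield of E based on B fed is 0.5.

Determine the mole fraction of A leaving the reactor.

0.028

Yield of E: 2ξ₁ / 592.8 = 0.5 → ξ₁ = 148.2 lbmol/h.
Conversion of B: 1ξ₁ + 2ξ₂ = 0.344 × 592.8 = 203.9 → ξ₂ = 27.86 lbmol/h.
Outlet amounts (n = n₀ + Σ ν·ξ):
  B: 592.8 − 1(148.2) − 2(27.86) = 388.9
  G: 607.2 − 2(148.2) − 1(27.86) = 282.9
  E: 0 + 2(148.2) = 296.4
  A: 0 + 1(27.86) = 27.86
Total out = 996.1 lbmol/h; y_A = 27.86 / 996.1 = 0.02797.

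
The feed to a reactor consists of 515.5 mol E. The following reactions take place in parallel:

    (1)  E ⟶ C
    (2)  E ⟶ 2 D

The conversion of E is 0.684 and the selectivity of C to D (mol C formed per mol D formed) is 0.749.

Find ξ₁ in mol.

Conversion of E: E consumed = 0.684 × 515.5 = 352.6 mol = 1ξ₁ + 1ξ₂.
Selectivity: 1ξ₁ / (2ξ₂) = 0.749 → ξ₁ = 1.498 ξ₂.
Substitute: (1·1.498 + 1) ξ₂ = 352.6 → ξ₂ = 141.2 mol, ξ₁ = 211.4 mol.
Outlet amounts (n = n₀ + Σ ν·ξ):
  E: 515.5 − 1(211.4) − 1(141.2) = 162.9
  C: 0 + 1(211.4) = 211.4
  D: 0 + 2(141.2) = 282.3

ξ₁ = 211 mol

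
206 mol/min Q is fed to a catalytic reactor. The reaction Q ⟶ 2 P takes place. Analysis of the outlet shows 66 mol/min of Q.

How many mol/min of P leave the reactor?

280 mol/min

For Q: n = n₀ − 1ξ → 66 = 206 − 1ξ, giving ξ = 140 mol/min.
Outlet amounts (n = n₀ + ν ξ):
  Q: 206 − 1(140) = 66
  P: 0 + 2(140) = 280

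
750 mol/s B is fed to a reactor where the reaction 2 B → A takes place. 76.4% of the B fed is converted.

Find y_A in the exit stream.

B reacted = 0.764 × 750 = 573 mol/s; ν_B = −2, so ξ = 573/2 = 286.5 mol/s.
Outlet amounts (n = n₀ + ν ξ):
  B: 750 − 2(286.5) = 177
  A: 0 + 1(286.5) = 286.5
Total out = 463.5 mol/s; y_A = 286.5 / 463.5 = 0.6181.

0.618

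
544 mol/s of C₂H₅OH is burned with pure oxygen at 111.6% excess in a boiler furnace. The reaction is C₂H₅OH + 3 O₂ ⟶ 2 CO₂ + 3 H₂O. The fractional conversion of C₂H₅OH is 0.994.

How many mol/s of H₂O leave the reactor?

Stoichiometric O₂ = 3 × 544 = 1632 mol/s; O₂ fed = 1632 × 2.116 = 3453 mol/s.
Fuel reacted = 0.994 × 544 → ξ = 540.7 mol/s.
Outlet (n = n₀ + ν ξ):
  C₂H₅OH: 544 − 1(540.7) = 3.264
  O₂: 3453 − 3(540.7) = 1831
  CO₂: 0 + 2(540.7) = 1081
  H₂O: 0 + 3(540.7) = 1622

1620 mol/s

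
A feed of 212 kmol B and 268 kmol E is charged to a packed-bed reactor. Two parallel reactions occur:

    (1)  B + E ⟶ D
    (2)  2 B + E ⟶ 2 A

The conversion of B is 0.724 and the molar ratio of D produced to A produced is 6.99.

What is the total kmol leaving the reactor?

Conversion of B: B consumed = 0.724 × 212 = 153.5 kmol = 1ξ₁ + 2ξ₂.
Selectivity: 1ξ₁ / (2ξ₂) = 6.99 → ξ₁ = 13.98 ξ₂.
Substitute: (1·13.98 + 2) ξ₂ = 153.5 → ξ₂ = 9.605 kmol, ξ₁ = 134.3 kmol.
Outlet amounts (n = n₀ + Σ ν·ξ):
  B: 212 − 1(134.3) − 2(9.605) = 58.51
  E: 268 − 1(134.3) − 1(9.605) = 124.1
  D: 0 + 1(134.3) = 134.3
  A: 0 + 2(9.605) = 19.21
Total out = 58.51 + 124.1 + 134.3 + 19.21 = 336.1 kmol.

336 kmol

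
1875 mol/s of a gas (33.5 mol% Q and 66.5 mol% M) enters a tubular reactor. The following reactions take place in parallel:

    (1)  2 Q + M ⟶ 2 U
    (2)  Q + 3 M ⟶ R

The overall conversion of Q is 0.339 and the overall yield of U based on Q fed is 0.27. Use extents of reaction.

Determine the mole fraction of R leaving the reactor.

0.0261

Yield of U: 2ξ₁ / 628.1 = 0.27 → ξ₁ = 84.8 mol/s.
Conversion of Q: 2ξ₁ + 1ξ₂ = 0.339 × 628.1 = 212.9 → ξ₂ = 43.34 mol/s.
Outlet amounts (n = n₀ + Σ ν·ξ):
  Q: 628.1 − 2(84.8) − 1(43.34) = 415.2
  M: 1247 − 1(84.8) − 3(43.34) = 1032
  U: 0 + 2(84.8) = 169.6
  R: 0 + 1(43.34) = 43.34
Total out = 1660 mol/s; y_R = 43.34 / 1660 = 0.02611.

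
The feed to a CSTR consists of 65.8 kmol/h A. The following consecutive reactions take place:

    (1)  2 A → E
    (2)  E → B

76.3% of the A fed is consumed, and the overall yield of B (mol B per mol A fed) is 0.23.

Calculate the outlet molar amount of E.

9.97 kmol/h

Conversion of A: A consumed = 2ξ₁ = 0.763 × 65.8 → ξ₁ = 25.1 kmol/h.
Yield of B: 1ξ₂ / 65.8 = 0.23 → ξ₂ = 15.13 kmol/h.
Outlet amounts (n = n₀ + Σ ν·ξ):
  A: 65.8 − 2(25.1) = 15.59
  E: 0 + 1(25.1) − 1(15.13) = 9.969
  B: 0 + 1(15.13) = 15.13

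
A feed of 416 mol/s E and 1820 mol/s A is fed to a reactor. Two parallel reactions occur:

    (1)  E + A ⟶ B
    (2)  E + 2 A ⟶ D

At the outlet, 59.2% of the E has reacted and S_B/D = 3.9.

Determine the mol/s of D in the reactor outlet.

Conversion of E: E consumed = 0.592 × 416 = 246.3 mol/s = 1ξ₁ + 1ξ₂.
Selectivity: 1ξ₁ / (1ξ₂) = 3.9 → ξ₁ = 3.9 ξ₂.
Substitute: (1·3.9 + 1) ξ₂ = 246.3 → ξ₂ = 50.26 mol/s, ξ₁ = 196 mol/s.
Outlet amounts (n = n₀ + Σ ν·ξ):
  E: 416 − 1(196) − 1(50.26) = 169.7
  A: 1820 − 1(196) − 2(50.26) = 1523
  B: 0 + 1(196) = 196
  D: 0 + 1(50.26) = 50.26

50.3 mol/s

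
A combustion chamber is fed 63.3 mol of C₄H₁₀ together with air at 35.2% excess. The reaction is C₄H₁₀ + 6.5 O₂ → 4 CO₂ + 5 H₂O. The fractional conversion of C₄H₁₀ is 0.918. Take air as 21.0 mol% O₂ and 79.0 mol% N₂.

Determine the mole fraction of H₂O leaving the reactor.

Stoichiometric O₂ = 6.5 × 63.3 = 411.4 mol; O₂ fed = 411.4 × 1.352 = 556.3 mol.
N₂ fed = 556.3 × 79/21 = 2093 mol.
Fuel reacted = 0.918 × 63.3 → ξ = 58.11 mol.
Outlet (n = n₀ + ν ξ):
  C₄H₁₀: 63.3 − 1(58.11) = 5.191
  O₂: 556.3 − 6.5(58.11) = 178.6
  N₂: 2093 (inert)
  CO₂: 0 + 4(58.11) = 232.4
  H₂O: 0 + 5(58.11) = 290.5
Total out = 2799 mol; y_H₂O = 290.5 / 2799 = 0.1038.

0.104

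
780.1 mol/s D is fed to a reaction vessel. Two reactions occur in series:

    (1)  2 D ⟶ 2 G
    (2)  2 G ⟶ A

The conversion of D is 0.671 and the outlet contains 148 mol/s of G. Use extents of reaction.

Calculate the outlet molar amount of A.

Conversion of D: D consumed = 2ξ₁ = 0.671 × 780.1 → ξ₁ = 261.7 mol/s.
G balance: n_G = 0 + 2ξ₁ − 2ξ₂ = 148 → ξ₂ = (2·261.7 − 148)/2 = 187.7 mol/s.
Outlet amounts (n = n₀ + Σ ν·ξ):
  D: 780.1 − 2(261.7) = 256.7
  G: 0 + 2(261.7) − 2(187.7) = 148
  A: 0 + 1(187.7) = 187.7

188 mol/s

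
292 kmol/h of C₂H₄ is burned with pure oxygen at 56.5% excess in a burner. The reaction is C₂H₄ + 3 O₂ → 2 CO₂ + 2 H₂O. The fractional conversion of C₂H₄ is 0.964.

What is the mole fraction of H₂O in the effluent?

0.339

Stoichiometric O₂ = 3 × 292 = 876 kmol/h; O₂ fed = 876 × 1.565 = 1371 kmol/h.
Fuel reacted = 0.964 × 292 → ξ = 281.5 kmol/h.
Outlet (n = n₀ + ν ξ):
  C₂H₄: 292 − 1(281.5) = 10.51
  O₂: 1371 − 3(281.5) = 526.5
  CO₂: 0 + 2(281.5) = 563
  H₂O: 0 + 2(281.5) = 563
Total out = 1663 kmol/h; y_H₂O = 563 / 1663 = 0.3385.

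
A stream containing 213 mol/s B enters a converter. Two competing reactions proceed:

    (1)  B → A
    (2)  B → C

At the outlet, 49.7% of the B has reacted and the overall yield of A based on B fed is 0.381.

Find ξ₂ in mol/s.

ξ₂ = 24.7 mol/s

Yield of A: 1ξ₁ / 213 = 0.381 → ξ₁ = 81.15 mol/s.
Conversion of B: 1ξ₁ + 1ξ₂ = 0.497 × 213 = 105.9 → ξ₂ = 24.71 mol/s.
Outlet amounts (n = n₀ + Σ ν·ξ):
  B: 213 − 1(81.15) − 1(24.71) = 107.1
  A: 0 + 1(81.15) = 81.15
  C: 0 + 1(24.71) = 24.71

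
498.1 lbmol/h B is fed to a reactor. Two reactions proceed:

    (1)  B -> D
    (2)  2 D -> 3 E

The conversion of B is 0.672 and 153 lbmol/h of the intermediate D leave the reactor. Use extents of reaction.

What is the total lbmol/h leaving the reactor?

Conversion of B: B consumed = 1ξ₁ = 0.672 × 498.1 → ξ₁ = 334.7 lbmol/h.
D balance: n_D = 0 + 1ξ₁ − 2ξ₂ = 153 → ξ₂ = (1·334.7 − 153)/2 = 90.86 lbmol/h.
Outlet amounts (n = n₀ + Σ ν·ξ):
  B: 498.1 − 1(334.7) = 163.4
  D: 0 + 1(334.7) − 2(90.86) = 153
  E: 0 + 3(90.86) = 272.6
Total out = 163.4 + 153 + 272.6 = 589 lbmol/h.

589 lbmol/h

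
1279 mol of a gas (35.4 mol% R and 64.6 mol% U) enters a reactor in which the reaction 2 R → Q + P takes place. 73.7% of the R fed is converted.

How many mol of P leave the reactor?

167 mol

R reacted = 0.737 × 452.8 = 333.7 mol; ν_R = −2, so ξ = 333.7/2 = 166.8 mol.
Outlet amounts (n = n₀ + ν ξ):
  R: 452.8 − 2(166.8) = 119.1
  Q: 0 + 1(166.8) = 166.8
  P: 0 + 1(166.8) = 166.8
  U: 826.2 (inert)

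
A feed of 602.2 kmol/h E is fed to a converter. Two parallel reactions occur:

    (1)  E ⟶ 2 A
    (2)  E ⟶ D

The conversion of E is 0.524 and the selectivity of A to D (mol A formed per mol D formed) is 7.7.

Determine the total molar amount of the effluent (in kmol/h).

853 kmol/h

Conversion of E: E consumed = 0.524 × 602.2 = 315.6 kmol/h = 1ξ₁ + 1ξ₂.
Selectivity: 2ξ₁ / (1ξ₂) = 7.7 → ξ₁ = 3.85 ξ₂.
Substitute: (1·3.85 + 1) ξ₂ = 315.6 → ξ₂ = 65.06 kmol/h, ξ₁ = 250.5 kmol/h.
Outlet amounts (n = n₀ + Σ ν·ξ):
  E: 602.2 − 1(250.5) − 1(65.06) = 286.6
  A: 0 + 2(250.5) = 501
  D: 0 + 1(65.06) = 65.06
Total out = 286.6 + 501 + 65.06 = 852.7 kmol/h.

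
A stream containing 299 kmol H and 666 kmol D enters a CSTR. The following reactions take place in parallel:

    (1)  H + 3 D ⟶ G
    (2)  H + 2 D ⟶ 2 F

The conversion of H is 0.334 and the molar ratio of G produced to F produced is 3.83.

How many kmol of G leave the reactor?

Conversion of H: H consumed = 0.334 × 299 = 99.87 kmol = 1ξ₁ + 1ξ₂.
Selectivity: 1ξ₁ / (2ξ₂) = 3.83 → ξ₁ = 7.66 ξ₂.
Substitute: (1·7.66 + 1) ξ₂ = 99.87 → ξ₂ = 11.53 kmol, ξ₁ = 88.33 kmol.
Outlet amounts (n = n₀ + Σ ν·ξ):
  H: 299 − 1(88.33) − 1(11.53) = 199.1
  D: 666 − 3(88.33) − 2(11.53) = 377.9
  G: 0 + 1(88.33) = 88.33
  F: 0 + 2(11.53) = 23.06

88.3 kmol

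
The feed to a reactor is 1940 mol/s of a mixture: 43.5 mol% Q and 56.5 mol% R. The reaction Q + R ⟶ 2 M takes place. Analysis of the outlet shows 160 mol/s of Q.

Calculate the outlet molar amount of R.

For Q: n = n₀ − 1ξ → 160 = 843.9 − 1ξ, giving ξ = 683.9 mol/s.
Outlet amounts (n = n₀ + ν ξ):
  Q: 843.9 − 1(683.9) = 160
  R: 1096 − 1(683.9) = 412.2
  M: 0 + 2(683.9) = 1368

412 mol/s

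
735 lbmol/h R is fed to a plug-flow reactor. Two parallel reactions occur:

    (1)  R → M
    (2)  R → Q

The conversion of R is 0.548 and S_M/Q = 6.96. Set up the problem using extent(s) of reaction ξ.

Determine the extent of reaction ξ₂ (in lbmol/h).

ξ₂ = 50.6 lbmol/h

Conversion of R: R consumed = 0.548 × 735 = 402.8 lbmol/h = 1ξ₁ + 1ξ₂.
Selectivity: 1ξ₁ / (1ξ₂) = 6.96 → ξ₁ = 6.96 ξ₂.
Substitute: (1·6.96 + 1) ξ₂ = 402.8 → ξ₂ = 50.6 lbmol/h, ξ₁ = 352.2 lbmol/h.
Outlet amounts (n = n₀ + Σ ν·ξ):
  R: 735 − 1(352.2) − 1(50.6) = 332.2
  M: 0 + 1(352.2) = 352.2
  Q: 0 + 1(50.6) = 50.6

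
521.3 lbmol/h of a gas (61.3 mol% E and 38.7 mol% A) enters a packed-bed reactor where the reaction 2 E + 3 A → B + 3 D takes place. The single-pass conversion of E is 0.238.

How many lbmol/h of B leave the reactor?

E reacted = 0.238 × 319.6 = 76.05 lbmol/h; ν_E = −2, so ξ = 76.05/2 = 38.03 lbmol/h.
Outlet amounts (n = n₀ + ν ξ):
  E: 319.6 − 2(38.03) = 243.5
  A: 201.7 − 3(38.03) = 87.66
  B: 0 + 1(38.03) = 38.03
  D: 0 + 3(38.03) = 114.1

38 lbmol/h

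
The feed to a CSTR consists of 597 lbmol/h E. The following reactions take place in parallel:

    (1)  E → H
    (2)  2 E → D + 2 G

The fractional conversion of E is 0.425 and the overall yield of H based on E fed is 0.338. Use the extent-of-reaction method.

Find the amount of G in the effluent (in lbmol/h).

51.9 lbmol/h

Yield of H: 1ξ₁ / 597 = 0.338 → ξ₁ = 201.8 lbmol/h.
Conversion of E: 1ξ₁ + 2ξ₂ = 0.425 × 597 = 253.7 → ξ₂ = 25.97 lbmol/h.
Outlet amounts (n = n₀ + Σ ν·ξ):
  E: 597 − 1(201.8) − 2(25.97) = 343.3
  H: 0 + 1(201.8) = 201.8
  D: 0 + 1(25.97) = 25.97
  G: 0 + 2(25.97) = 51.94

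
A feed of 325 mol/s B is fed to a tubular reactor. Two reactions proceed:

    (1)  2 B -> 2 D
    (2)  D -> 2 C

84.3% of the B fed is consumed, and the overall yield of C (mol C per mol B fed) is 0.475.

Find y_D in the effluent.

Conversion of B: B consumed = 2ξ₁ = 0.843 × 325 → ξ₁ = 137 mol/s.
Yield of C: 2ξ₂ / 325 = 0.475 → ξ₂ = 77.19 mol/s.
Outlet amounts (n = n₀ + Σ ν·ξ):
  B: 325 − 2(137) = 51.03
  D: 0 + 2(137) − 1(77.19) = 196.8
  C: 0 + 2(77.19) = 154.4
Total out = 402.2 mol/s; y_D = 196.8 / 402.2 = 0.4893.

0.489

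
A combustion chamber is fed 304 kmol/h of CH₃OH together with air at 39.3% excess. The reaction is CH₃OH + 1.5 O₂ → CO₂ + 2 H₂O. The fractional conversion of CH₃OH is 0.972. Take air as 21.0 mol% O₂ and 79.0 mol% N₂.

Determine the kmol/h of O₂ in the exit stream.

192 kmol/h

Stoichiometric O₂ = 1.5 × 304 = 456 kmol/h; O₂ fed = 456 × 1.393 = 635.2 kmol/h.
N₂ fed = 635.2 × 79/21 = 2390 kmol/h.
Fuel reacted = 0.972 × 304 → ξ = 295.5 kmol/h.
Outlet (n = n₀ + ν ξ):
  CH₃OH: 304 − 1(295.5) = 8.512
  O₂: 635.2 − 1.5(295.5) = 192
  N₂: 2390 (inert)
  CO₂: 0 + 1(295.5) = 295.5
  H₂O: 0 + 2(295.5) = 591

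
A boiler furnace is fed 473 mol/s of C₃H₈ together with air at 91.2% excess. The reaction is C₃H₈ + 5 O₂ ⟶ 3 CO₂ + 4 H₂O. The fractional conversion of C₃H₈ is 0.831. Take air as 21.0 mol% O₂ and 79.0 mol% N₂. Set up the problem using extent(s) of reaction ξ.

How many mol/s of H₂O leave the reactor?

Stoichiometric O₂ = 5 × 473 = 2365 mol/s; O₂ fed = 2365 × 1.912 = 4522 mol/s.
N₂ fed = 4522 × 79/21 = 17010 mol/s.
Fuel reacted = 0.831 × 473 → ξ = 393.1 mol/s.
Outlet (n = n₀ + ν ξ):
  C₃H₈: 473 − 1(393.1) = 79.94
  O₂: 4522 − 5(393.1) = 2557
  N₂: 17010 (inert)
  CO₂: 0 + 3(393.1) = 1179
  H₂O: 0 + 4(393.1) = 1572

1570 mol/s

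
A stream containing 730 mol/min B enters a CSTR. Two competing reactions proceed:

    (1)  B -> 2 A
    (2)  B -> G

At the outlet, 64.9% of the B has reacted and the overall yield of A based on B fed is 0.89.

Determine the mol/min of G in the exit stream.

149 mol/min

Yield of A: 2ξ₁ / 730 = 0.89 → ξ₁ = 324.9 mol/min.
Conversion of B: 1ξ₁ + 1ξ₂ = 0.649 × 730 = 473.8 → ξ₂ = 148.9 mol/min.
Outlet amounts (n = n₀ + Σ ν·ξ):
  B: 730 − 1(324.9) − 1(148.9) = 256.2
  A: 0 + 2(324.9) = 649.7
  G: 0 + 1(148.9) = 148.9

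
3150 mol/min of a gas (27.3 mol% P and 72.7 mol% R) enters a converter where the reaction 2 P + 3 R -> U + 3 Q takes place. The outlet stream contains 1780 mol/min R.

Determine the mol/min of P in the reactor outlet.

520 mol/min

For R: n = n₀ − 3ξ → 1780 = 2290 − 3ξ, giving ξ = 170 mol/min.
Outlet amounts (n = n₀ + ν ξ):
  P: 860 − 2(170) = 519.9
  R: 2290 − 3(170) = 1780
  U: 0 + 1(170) = 170
  Q: 0 + 3(170) = 510.1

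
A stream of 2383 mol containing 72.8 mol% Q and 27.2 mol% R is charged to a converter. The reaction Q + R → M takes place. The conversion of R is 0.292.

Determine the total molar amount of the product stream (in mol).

2190 mol

R reacted = 0.292 × 648.2 = 189.3 mol; ν_R = −1, so ξ = 189.3/1 = 189.3 mol.
Outlet amounts (n = n₀ + ν ξ):
  Q: 1735 − 1(189.3) = 1546
  R: 648.2 − 1(189.3) = 458.9
  M: 0 + 1(189.3) = 189.3
Total out = 1546 + 458.9 + 189.3 = 2194 mol.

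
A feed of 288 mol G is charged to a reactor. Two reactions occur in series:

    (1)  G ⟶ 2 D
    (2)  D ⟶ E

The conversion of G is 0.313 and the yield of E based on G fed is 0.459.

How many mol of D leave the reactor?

48.1 mol

Conversion of G: G consumed = 1ξ₁ = 0.313 × 288 → ξ₁ = 90.14 mol.
Yield of E: 1ξ₂ / 288 = 0.459 → ξ₂ = 132.2 mol.
Outlet amounts (n = n₀ + Σ ν·ξ):
  G: 288 − 1(90.14) = 197.9
  D: 0 + 2(90.14) − 1(132.2) = 48.1
  E: 0 + 1(132.2) = 132.2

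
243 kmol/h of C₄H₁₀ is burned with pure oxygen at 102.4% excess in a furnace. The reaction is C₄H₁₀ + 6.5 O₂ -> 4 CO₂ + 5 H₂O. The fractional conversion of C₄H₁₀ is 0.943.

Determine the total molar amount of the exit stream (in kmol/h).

3780 kmol/h

Stoichiometric O₂ = 6.5 × 243 = 1580 kmol/h; O₂ fed = 1580 × 2.024 = 3197 kmol/h.
Fuel reacted = 0.943 × 243 → ξ = 229.1 kmol/h.
Outlet (n = n₀ + ν ξ):
  C₄H₁₀: 243 − 1(229.1) = 13.85
  O₂: 3197 − 6.5(229.1) = 1707
  CO₂: 0 + 4(229.1) = 916.6
  H₂O: 0 + 5(229.1) = 1146
Total out = 13.85 + 1707 + 916.6 + 1146 = 3784 kmol/h.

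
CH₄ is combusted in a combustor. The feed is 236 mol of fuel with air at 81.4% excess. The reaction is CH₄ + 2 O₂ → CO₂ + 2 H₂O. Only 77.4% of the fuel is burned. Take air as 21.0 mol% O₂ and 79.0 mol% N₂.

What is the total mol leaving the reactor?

Stoichiometric O₂ = 2 × 236 = 472 mol; O₂ fed = 472 × 1.814 = 856.2 mol.
N₂ fed = 856.2 × 79/21 = 3221 mol.
Fuel reacted = 0.774 × 236 → ξ = 182.7 mol.
Outlet (n = n₀ + ν ξ):
  CH₄: 236 − 1(182.7) = 53.34
  O₂: 856.2 − 2(182.7) = 490.9
  N₂: 3221 (inert)
  CO₂: 0 + 1(182.7) = 182.7
  H₂O: 0 + 2(182.7) = 365.3
Total out = 53.34 + 490.9 + 3221 + 182.7 + 365.3 = 4313 mol.

4310 mol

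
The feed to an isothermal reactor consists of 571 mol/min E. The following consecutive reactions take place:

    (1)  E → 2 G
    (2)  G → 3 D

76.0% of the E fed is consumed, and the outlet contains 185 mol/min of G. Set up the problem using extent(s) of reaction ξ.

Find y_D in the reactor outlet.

0.864

Conversion of E: E consumed = 1ξ₁ = 0.76 × 571 → ξ₁ = 434 mol/min.
G balance: n_G = 0 + 2ξ₁ − 1ξ₂ = 185 → ξ₂ = (2·434 − 185)/1 = 682.9 mol/min.
Outlet amounts (n = n₀ + Σ ν·ξ):
  E: 571 − 1(434) = 137
  G: 0 + 2(434) − 1(682.9) = 185
  D: 0 + 3(682.9) = 2049
Total out = 2371 mol/min; y_D = 2049 / 2371 = 0.8642.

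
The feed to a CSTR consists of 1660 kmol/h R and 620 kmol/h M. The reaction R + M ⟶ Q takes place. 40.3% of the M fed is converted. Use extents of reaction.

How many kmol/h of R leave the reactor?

M reacted = 0.403 × 620 = 249.9 kmol/h; ν_M = −1, so ξ = 249.9/1 = 249.9 kmol/h.
Outlet amounts (n = n₀ + ν ξ):
  R: 1660 − 1(249.9) = 1410
  M: 620 − 1(249.9) = 370.1
  Q: 0 + 1(249.9) = 249.9

1410 kmol/h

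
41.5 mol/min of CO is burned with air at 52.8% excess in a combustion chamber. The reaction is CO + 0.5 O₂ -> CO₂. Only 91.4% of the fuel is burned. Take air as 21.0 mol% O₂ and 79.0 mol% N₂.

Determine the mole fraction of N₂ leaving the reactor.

Stoichiometric O₂ = 0.5 × 41.5 = 20.75 mol/min; O₂ fed = 20.75 × 1.528 = 31.71 mol/min.
N₂ fed = 31.71 × 79/21 = 119.3 mol/min.
Fuel reacted = 0.914 × 41.5 → ξ = 37.93 mol/min.
Outlet (n = n₀ + ν ξ):
  CO: 41.5 − 1(37.93) = 3.569
  O₂: 31.71 − 0.5(37.93) = 12.74
  N₂: 119.3 (inert)
  CO₂: 0 + 1(37.93) = 37.93
Total out = 173.5 mol/min; y_N₂ = 119.3 / 173.5 = 0.6874.

0.687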